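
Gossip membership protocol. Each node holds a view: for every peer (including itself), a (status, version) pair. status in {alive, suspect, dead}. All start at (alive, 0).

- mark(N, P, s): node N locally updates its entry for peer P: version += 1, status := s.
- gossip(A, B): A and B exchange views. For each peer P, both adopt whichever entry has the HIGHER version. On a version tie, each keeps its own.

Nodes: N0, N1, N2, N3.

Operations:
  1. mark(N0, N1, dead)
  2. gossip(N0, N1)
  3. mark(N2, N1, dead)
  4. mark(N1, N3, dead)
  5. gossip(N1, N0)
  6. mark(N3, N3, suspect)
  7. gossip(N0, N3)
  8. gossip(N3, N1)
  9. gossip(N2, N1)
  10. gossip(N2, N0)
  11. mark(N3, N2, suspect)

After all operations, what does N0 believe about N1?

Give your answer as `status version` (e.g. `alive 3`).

Answer: dead 1

Derivation:
Op 1: N0 marks N1=dead -> (dead,v1)
Op 2: gossip N0<->N1 -> N0.N0=(alive,v0) N0.N1=(dead,v1) N0.N2=(alive,v0) N0.N3=(alive,v0) | N1.N0=(alive,v0) N1.N1=(dead,v1) N1.N2=(alive,v0) N1.N3=(alive,v0)
Op 3: N2 marks N1=dead -> (dead,v1)
Op 4: N1 marks N3=dead -> (dead,v1)
Op 5: gossip N1<->N0 -> N1.N0=(alive,v0) N1.N1=(dead,v1) N1.N2=(alive,v0) N1.N3=(dead,v1) | N0.N0=(alive,v0) N0.N1=(dead,v1) N0.N2=(alive,v0) N0.N3=(dead,v1)
Op 6: N3 marks N3=suspect -> (suspect,v1)
Op 7: gossip N0<->N3 -> N0.N0=(alive,v0) N0.N1=(dead,v1) N0.N2=(alive,v0) N0.N3=(dead,v1) | N3.N0=(alive,v0) N3.N1=(dead,v1) N3.N2=(alive,v0) N3.N3=(suspect,v1)
Op 8: gossip N3<->N1 -> N3.N0=(alive,v0) N3.N1=(dead,v1) N3.N2=(alive,v0) N3.N3=(suspect,v1) | N1.N0=(alive,v0) N1.N1=(dead,v1) N1.N2=(alive,v0) N1.N3=(dead,v1)
Op 9: gossip N2<->N1 -> N2.N0=(alive,v0) N2.N1=(dead,v1) N2.N2=(alive,v0) N2.N3=(dead,v1) | N1.N0=(alive,v0) N1.N1=(dead,v1) N1.N2=(alive,v0) N1.N3=(dead,v1)
Op 10: gossip N2<->N0 -> N2.N0=(alive,v0) N2.N1=(dead,v1) N2.N2=(alive,v0) N2.N3=(dead,v1) | N0.N0=(alive,v0) N0.N1=(dead,v1) N0.N2=(alive,v0) N0.N3=(dead,v1)
Op 11: N3 marks N2=suspect -> (suspect,v1)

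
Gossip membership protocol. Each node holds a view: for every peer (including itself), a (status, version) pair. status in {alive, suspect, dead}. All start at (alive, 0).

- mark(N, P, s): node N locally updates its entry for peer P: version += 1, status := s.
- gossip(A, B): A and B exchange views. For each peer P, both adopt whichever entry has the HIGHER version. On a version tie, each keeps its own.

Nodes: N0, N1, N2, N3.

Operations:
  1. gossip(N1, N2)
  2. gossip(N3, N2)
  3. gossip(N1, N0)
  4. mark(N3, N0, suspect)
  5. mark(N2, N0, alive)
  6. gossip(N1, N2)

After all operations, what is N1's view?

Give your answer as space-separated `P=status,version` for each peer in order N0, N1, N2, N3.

Op 1: gossip N1<->N2 -> N1.N0=(alive,v0) N1.N1=(alive,v0) N1.N2=(alive,v0) N1.N3=(alive,v0) | N2.N0=(alive,v0) N2.N1=(alive,v0) N2.N2=(alive,v0) N2.N3=(alive,v0)
Op 2: gossip N3<->N2 -> N3.N0=(alive,v0) N3.N1=(alive,v0) N3.N2=(alive,v0) N3.N3=(alive,v0) | N2.N0=(alive,v0) N2.N1=(alive,v0) N2.N2=(alive,v0) N2.N3=(alive,v0)
Op 3: gossip N1<->N0 -> N1.N0=(alive,v0) N1.N1=(alive,v0) N1.N2=(alive,v0) N1.N3=(alive,v0) | N0.N0=(alive,v0) N0.N1=(alive,v0) N0.N2=(alive,v0) N0.N3=(alive,v0)
Op 4: N3 marks N0=suspect -> (suspect,v1)
Op 5: N2 marks N0=alive -> (alive,v1)
Op 6: gossip N1<->N2 -> N1.N0=(alive,v1) N1.N1=(alive,v0) N1.N2=(alive,v0) N1.N3=(alive,v0) | N2.N0=(alive,v1) N2.N1=(alive,v0) N2.N2=(alive,v0) N2.N3=(alive,v0)

Answer: N0=alive,1 N1=alive,0 N2=alive,0 N3=alive,0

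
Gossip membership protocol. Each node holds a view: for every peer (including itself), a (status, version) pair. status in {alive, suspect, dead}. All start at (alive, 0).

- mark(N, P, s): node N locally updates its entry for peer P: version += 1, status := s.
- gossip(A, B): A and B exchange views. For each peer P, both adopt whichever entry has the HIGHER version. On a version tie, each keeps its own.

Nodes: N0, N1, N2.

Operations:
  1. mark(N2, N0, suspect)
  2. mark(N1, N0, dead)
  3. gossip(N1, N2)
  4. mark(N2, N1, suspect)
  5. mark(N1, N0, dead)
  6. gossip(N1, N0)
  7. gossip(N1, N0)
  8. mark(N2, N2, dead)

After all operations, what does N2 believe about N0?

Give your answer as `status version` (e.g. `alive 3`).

Answer: suspect 1

Derivation:
Op 1: N2 marks N0=suspect -> (suspect,v1)
Op 2: N1 marks N0=dead -> (dead,v1)
Op 3: gossip N1<->N2 -> N1.N0=(dead,v1) N1.N1=(alive,v0) N1.N2=(alive,v0) | N2.N0=(suspect,v1) N2.N1=(alive,v0) N2.N2=(alive,v0)
Op 4: N2 marks N1=suspect -> (suspect,v1)
Op 5: N1 marks N0=dead -> (dead,v2)
Op 6: gossip N1<->N0 -> N1.N0=(dead,v2) N1.N1=(alive,v0) N1.N2=(alive,v0) | N0.N0=(dead,v2) N0.N1=(alive,v0) N0.N2=(alive,v0)
Op 7: gossip N1<->N0 -> N1.N0=(dead,v2) N1.N1=(alive,v0) N1.N2=(alive,v0) | N0.N0=(dead,v2) N0.N1=(alive,v0) N0.N2=(alive,v0)
Op 8: N2 marks N2=dead -> (dead,v1)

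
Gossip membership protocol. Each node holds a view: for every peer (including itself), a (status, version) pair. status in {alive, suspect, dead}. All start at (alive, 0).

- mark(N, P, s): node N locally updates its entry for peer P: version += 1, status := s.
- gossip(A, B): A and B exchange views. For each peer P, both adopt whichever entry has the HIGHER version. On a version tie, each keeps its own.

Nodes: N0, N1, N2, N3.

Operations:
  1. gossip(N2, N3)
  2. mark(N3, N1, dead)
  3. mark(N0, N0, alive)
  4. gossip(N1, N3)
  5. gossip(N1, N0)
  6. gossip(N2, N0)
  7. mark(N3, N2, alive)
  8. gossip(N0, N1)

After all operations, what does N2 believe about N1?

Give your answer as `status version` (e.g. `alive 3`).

Answer: dead 1

Derivation:
Op 1: gossip N2<->N3 -> N2.N0=(alive,v0) N2.N1=(alive,v0) N2.N2=(alive,v0) N2.N3=(alive,v0) | N3.N0=(alive,v0) N3.N1=(alive,v0) N3.N2=(alive,v0) N3.N3=(alive,v0)
Op 2: N3 marks N1=dead -> (dead,v1)
Op 3: N0 marks N0=alive -> (alive,v1)
Op 4: gossip N1<->N3 -> N1.N0=(alive,v0) N1.N1=(dead,v1) N1.N2=(alive,v0) N1.N3=(alive,v0) | N3.N0=(alive,v0) N3.N1=(dead,v1) N3.N2=(alive,v0) N3.N3=(alive,v0)
Op 5: gossip N1<->N0 -> N1.N0=(alive,v1) N1.N1=(dead,v1) N1.N2=(alive,v0) N1.N3=(alive,v0) | N0.N0=(alive,v1) N0.N1=(dead,v1) N0.N2=(alive,v0) N0.N3=(alive,v0)
Op 6: gossip N2<->N0 -> N2.N0=(alive,v1) N2.N1=(dead,v1) N2.N2=(alive,v0) N2.N3=(alive,v0) | N0.N0=(alive,v1) N0.N1=(dead,v1) N0.N2=(alive,v0) N0.N3=(alive,v0)
Op 7: N3 marks N2=alive -> (alive,v1)
Op 8: gossip N0<->N1 -> N0.N0=(alive,v1) N0.N1=(dead,v1) N0.N2=(alive,v0) N0.N3=(alive,v0) | N1.N0=(alive,v1) N1.N1=(dead,v1) N1.N2=(alive,v0) N1.N3=(alive,v0)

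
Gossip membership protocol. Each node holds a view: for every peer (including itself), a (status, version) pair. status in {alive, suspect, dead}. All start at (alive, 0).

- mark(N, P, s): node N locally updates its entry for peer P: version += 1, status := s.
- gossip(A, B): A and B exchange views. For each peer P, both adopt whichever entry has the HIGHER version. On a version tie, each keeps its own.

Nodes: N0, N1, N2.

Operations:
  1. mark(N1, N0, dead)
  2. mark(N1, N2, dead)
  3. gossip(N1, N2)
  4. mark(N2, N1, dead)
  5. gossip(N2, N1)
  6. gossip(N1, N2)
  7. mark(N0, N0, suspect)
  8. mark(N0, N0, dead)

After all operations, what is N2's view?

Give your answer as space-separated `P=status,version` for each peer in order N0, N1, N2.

Answer: N0=dead,1 N1=dead,1 N2=dead,1

Derivation:
Op 1: N1 marks N0=dead -> (dead,v1)
Op 2: N1 marks N2=dead -> (dead,v1)
Op 3: gossip N1<->N2 -> N1.N0=(dead,v1) N1.N1=(alive,v0) N1.N2=(dead,v1) | N2.N0=(dead,v1) N2.N1=(alive,v0) N2.N2=(dead,v1)
Op 4: N2 marks N1=dead -> (dead,v1)
Op 5: gossip N2<->N1 -> N2.N0=(dead,v1) N2.N1=(dead,v1) N2.N2=(dead,v1) | N1.N0=(dead,v1) N1.N1=(dead,v1) N1.N2=(dead,v1)
Op 6: gossip N1<->N2 -> N1.N0=(dead,v1) N1.N1=(dead,v1) N1.N2=(dead,v1) | N2.N0=(dead,v1) N2.N1=(dead,v1) N2.N2=(dead,v1)
Op 7: N0 marks N0=suspect -> (suspect,v1)
Op 8: N0 marks N0=dead -> (dead,v2)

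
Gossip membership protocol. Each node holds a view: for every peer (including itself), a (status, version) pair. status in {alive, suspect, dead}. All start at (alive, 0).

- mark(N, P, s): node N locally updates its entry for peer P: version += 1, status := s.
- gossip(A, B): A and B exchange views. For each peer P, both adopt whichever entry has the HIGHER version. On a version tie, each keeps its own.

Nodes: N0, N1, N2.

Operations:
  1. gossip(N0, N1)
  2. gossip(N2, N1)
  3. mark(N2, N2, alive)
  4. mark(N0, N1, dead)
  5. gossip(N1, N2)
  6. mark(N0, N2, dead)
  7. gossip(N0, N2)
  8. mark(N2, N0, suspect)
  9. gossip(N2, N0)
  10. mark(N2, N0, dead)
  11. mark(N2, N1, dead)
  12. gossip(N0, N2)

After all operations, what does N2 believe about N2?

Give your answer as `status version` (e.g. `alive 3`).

Answer: alive 1

Derivation:
Op 1: gossip N0<->N1 -> N0.N0=(alive,v0) N0.N1=(alive,v0) N0.N2=(alive,v0) | N1.N0=(alive,v0) N1.N1=(alive,v0) N1.N2=(alive,v0)
Op 2: gossip N2<->N1 -> N2.N0=(alive,v0) N2.N1=(alive,v0) N2.N2=(alive,v0) | N1.N0=(alive,v0) N1.N1=(alive,v0) N1.N2=(alive,v0)
Op 3: N2 marks N2=alive -> (alive,v1)
Op 4: N0 marks N1=dead -> (dead,v1)
Op 5: gossip N1<->N2 -> N1.N0=(alive,v0) N1.N1=(alive,v0) N1.N2=(alive,v1) | N2.N0=(alive,v0) N2.N1=(alive,v0) N2.N2=(alive,v1)
Op 6: N0 marks N2=dead -> (dead,v1)
Op 7: gossip N0<->N2 -> N0.N0=(alive,v0) N0.N1=(dead,v1) N0.N2=(dead,v1) | N2.N0=(alive,v0) N2.N1=(dead,v1) N2.N2=(alive,v1)
Op 8: N2 marks N0=suspect -> (suspect,v1)
Op 9: gossip N2<->N0 -> N2.N0=(suspect,v1) N2.N1=(dead,v1) N2.N2=(alive,v1) | N0.N0=(suspect,v1) N0.N1=(dead,v1) N0.N2=(dead,v1)
Op 10: N2 marks N0=dead -> (dead,v2)
Op 11: N2 marks N1=dead -> (dead,v2)
Op 12: gossip N0<->N2 -> N0.N0=(dead,v2) N0.N1=(dead,v2) N0.N2=(dead,v1) | N2.N0=(dead,v2) N2.N1=(dead,v2) N2.N2=(alive,v1)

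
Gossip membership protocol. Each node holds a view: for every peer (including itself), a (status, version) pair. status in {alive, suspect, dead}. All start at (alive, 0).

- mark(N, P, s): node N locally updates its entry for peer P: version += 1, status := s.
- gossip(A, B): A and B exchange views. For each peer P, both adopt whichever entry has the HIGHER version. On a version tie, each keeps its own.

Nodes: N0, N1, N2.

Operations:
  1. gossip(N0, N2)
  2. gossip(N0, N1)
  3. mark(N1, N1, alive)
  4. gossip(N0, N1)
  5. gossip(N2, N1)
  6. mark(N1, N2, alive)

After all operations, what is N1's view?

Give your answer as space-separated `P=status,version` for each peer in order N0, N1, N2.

Op 1: gossip N0<->N2 -> N0.N0=(alive,v0) N0.N1=(alive,v0) N0.N2=(alive,v0) | N2.N0=(alive,v0) N2.N1=(alive,v0) N2.N2=(alive,v0)
Op 2: gossip N0<->N1 -> N0.N0=(alive,v0) N0.N1=(alive,v0) N0.N2=(alive,v0) | N1.N0=(alive,v0) N1.N1=(alive,v0) N1.N2=(alive,v0)
Op 3: N1 marks N1=alive -> (alive,v1)
Op 4: gossip N0<->N1 -> N0.N0=(alive,v0) N0.N1=(alive,v1) N0.N2=(alive,v0) | N1.N0=(alive,v0) N1.N1=(alive,v1) N1.N2=(alive,v0)
Op 5: gossip N2<->N1 -> N2.N0=(alive,v0) N2.N1=(alive,v1) N2.N2=(alive,v0) | N1.N0=(alive,v0) N1.N1=(alive,v1) N1.N2=(alive,v0)
Op 6: N1 marks N2=alive -> (alive,v1)

Answer: N0=alive,0 N1=alive,1 N2=alive,1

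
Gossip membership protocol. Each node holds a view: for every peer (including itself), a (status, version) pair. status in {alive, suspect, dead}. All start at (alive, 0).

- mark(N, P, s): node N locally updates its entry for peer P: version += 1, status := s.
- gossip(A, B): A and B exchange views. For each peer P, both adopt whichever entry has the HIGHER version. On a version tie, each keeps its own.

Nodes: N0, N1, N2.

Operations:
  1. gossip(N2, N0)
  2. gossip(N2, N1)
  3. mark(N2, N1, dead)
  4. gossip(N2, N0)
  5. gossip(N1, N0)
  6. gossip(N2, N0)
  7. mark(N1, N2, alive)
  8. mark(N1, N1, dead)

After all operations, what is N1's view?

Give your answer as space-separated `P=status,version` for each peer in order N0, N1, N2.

Answer: N0=alive,0 N1=dead,2 N2=alive,1

Derivation:
Op 1: gossip N2<->N0 -> N2.N0=(alive,v0) N2.N1=(alive,v0) N2.N2=(alive,v0) | N0.N0=(alive,v0) N0.N1=(alive,v0) N0.N2=(alive,v0)
Op 2: gossip N2<->N1 -> N2.N0=(alive,v0) N2.N1=(alive,v0) N2.N2=(alive,v0) | N1.N0=(alive,v0) N1.N1=(alive,v0) N1.N2=(alive,v0)
Op 3: N2 marks N1=dead -> (dead,v1)
Op 4: gossip N2<->N0 -> N2.N0=(alive,v0) N2.N1=(dead,v1) N2.N2=(alive,v0) | N0.N0=(alive,v0) N0.N1=(dead,v1) N0.N2=(alive,v0)
Op 5: gossip N1<->N0 -> N1.N0=(alive,v0) N1.N1=(dead,v1) N1.N2=(alive,v0) | N0.N0=(alive,v0) N0.N1=(dead,v1) N0.N2=(alive,v0)
Op 6: gossip N2<->N0 -> N2.N0=(alive,v0) N2.N1=(dead,v1) N2.N2=(alive,v0) | N0.N0=(alive,v0) N0.N1=(dead,v1) N0.N2=(alive,v0)
Op 7: N1 marks N2=alive -> (alive,v1)
Op 8: N1 marks N1=dead -> (dead,v2)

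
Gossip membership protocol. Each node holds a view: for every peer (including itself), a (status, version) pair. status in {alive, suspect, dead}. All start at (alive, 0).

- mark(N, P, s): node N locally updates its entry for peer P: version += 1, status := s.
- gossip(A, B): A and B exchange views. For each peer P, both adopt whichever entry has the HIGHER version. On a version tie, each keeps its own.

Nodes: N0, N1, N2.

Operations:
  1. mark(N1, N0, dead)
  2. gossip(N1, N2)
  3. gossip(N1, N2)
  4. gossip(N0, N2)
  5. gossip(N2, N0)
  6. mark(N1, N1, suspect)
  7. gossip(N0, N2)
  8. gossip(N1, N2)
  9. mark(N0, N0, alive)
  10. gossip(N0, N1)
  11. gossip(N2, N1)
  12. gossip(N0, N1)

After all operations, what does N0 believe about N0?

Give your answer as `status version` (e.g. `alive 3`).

Op 1: N1 marks N0=dead -> (dead,v1)
Op 2: gossip N1<->N2 -> N1.N0=(dead,v1) N1.N1=(alive,v0) N1.N2=(alive,v0) | N2.N0=(dead,v1) N2.N1=(alive,v0) N2.N2=(alive,v0)
Op 3: gossip N1<->N2 -> N1.N0=(dead,v1) N1.N1=(alive,v0) N1.N2=(alive,v0) | N2.N0=(dead,v1) N2.N1=(alive,v0) N2.N2=(alive,v0)
Op 4: gossip N0<->N2 -> N0.N0=(dead,v1) N0.N1=(alive,v0) N0.N2=(alive,v0) | N2.N0=(dead,v1) N2.N1=(alive,v0) N2.N2=(alive,v0)
Op 5: gossip N2<->N0 -> N2.N0=(dead,v1) N2.N1=(alive,v0) N2.N2=(alive,v0) | N0.N0=(dead,v1) N0.N1=(alive,v0) N0.N2=(alive,v0)
Op 6: N1 marks N1=suspect -> (suspect,v1)
Op 7: gossip N0<->N2 -> N0.N0=(dead,v1) N0.N1=(alive,v0) N0.N2=(alive,v0) | N2.N0=(dead,v1) N2.N1=(alive,v0) N2.N2=(alive,v0)
Op 8: gossip N1<->N2 -> N1.N0=(dead,v1) N1.N1=(suspect,v1) N1.N2=(alive,v0) | N2.N0=(dead,v1) N2.N1=(suspect,v1) N2.N2=(alive,v0)
Op 9: N0 marks N0=alive -> (alive,v2)
Op 10: gossip N0<->N1 -> N0.N0=(alive,v2) N0.N1=(suspect,v1) N0.N2=(alive,v0) | N1.N0=(alive,v2) N1.N1=(suspect,v1) N1.N2=(alive,v0)
Op 11: gossip N2<->N1 -> N2.N0=(alive,v2) N2.N1=(suspect,v1) N2.N2=(alive,v0) | N1.N0=(alive,v2) N1.N1=(suspect,v1) N1.N2=(alive,v0)
Op 12: gossip N0<->N1 -> N0.N0=(alive,v2) N0.N1=(suspect,v1) N0.N2=(alive,v0) | N1.N0=(alive,v2) N1.N1=(suspect,v1) N1.N2=(alive,v0)

Answer: alive 2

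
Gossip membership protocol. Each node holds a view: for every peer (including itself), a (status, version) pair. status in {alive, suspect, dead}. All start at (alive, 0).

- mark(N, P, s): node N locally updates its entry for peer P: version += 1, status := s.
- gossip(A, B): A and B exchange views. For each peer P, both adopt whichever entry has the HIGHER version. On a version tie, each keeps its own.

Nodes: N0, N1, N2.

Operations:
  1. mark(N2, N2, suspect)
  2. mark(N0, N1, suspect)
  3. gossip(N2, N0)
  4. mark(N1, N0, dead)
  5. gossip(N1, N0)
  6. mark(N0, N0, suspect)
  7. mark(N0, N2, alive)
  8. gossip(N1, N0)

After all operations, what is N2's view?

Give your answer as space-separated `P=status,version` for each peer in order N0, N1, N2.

Op 1: N2 marks N2=suspect -> (suspect,v1)
Op 2: N0 marks N1=suspect -> (suspect,v1)
Op 3: gossip N2<->N0 -> N2.N0=(alive,v0) N2.N1=(suspect,v1) N2.N2=(suspect,v1) | N0.N0=(alive,v0) N0.N1=(suspect,v1) N0.N2=(suspect,v1)
Op 4: N1 marks N0=dead -> (dead,v1)
Op 5: gossip N1<->N0 -> N1.N0=(dead,v1) N1.N1=(suspect,v1) N1.N2=(suspect,v1) | N0.N0=(dead,v1) N0.N1=(suspect,v1) N0.N2=(suspect,v1)
Op 6: N0 marks N0=suspect -> (suspect,v2)
Op 7: N0 marks N2=alive -> (alive,v2)
Op 8: gossip N1<->N0 -> N1.N0=(suspect,v2) N1.N1=(suspect,v1) N1.N2=(alive,v2) | N0.N0=(suspect,v2) N0.N1=(suspect,v1) N0.N2=(alive,v2)

Answer: N0=alive,0 N1=suspect,1 N2=suspect,1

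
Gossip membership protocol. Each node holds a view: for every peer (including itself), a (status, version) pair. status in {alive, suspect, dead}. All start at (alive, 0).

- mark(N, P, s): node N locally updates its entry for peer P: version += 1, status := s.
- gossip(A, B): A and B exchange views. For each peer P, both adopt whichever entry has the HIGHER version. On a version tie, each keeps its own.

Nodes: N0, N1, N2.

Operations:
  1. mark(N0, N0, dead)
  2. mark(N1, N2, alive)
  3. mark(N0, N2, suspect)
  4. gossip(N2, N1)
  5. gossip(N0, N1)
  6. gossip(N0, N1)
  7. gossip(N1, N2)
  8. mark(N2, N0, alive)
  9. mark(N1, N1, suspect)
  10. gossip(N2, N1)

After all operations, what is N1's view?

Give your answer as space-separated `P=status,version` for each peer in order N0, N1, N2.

Answer: N0=alive,2 N1=suspect,1 N2=alive,1

Derivation:
Op 1: N0 marks N0=dead -> (dead,v1)
Op 2: N1 marks N2=alive -> (alive,v1)
Op 3: N0 marks N2=suspect -> (suspect,v1)
Op 4: gossip N2<->N1 -> N2.N0=(alive,v0) N2.N1=(alive,v0) N2.N2=(alive,v1) | N1.N0=(alive,v0) N1.N1=(alive,v0) N1.N2=(alive,v1)
Op 5: gossip N0<->N1 -> N0.N0=(dead,v1) N0.N1=(alive,v0) N0.N2=(suspect,v1) | N1.N0=(dead,v1) N1.N1=(alive,v0) N1.N2=(alive,v1)
Op 6: gossip N0<->N1 -> N0.N0=(dead,v1) N0.N1=(alive,v0) N0.N2=(suspect,v1) | N1.N0=(dead,v1) N1.N1=(alive,v0) N1.N2=(alive,v1)
Op 7: gossip N1<->N2 -> N1.N0=(dead,v1) N1.N1=(alive,v0) N1.N2=(alive,v1) | N2.N0=(dead,v1) N2.N1=(alive,v0) N2.N2=(alive,v1)
Op 8: N2 marks N0=alive -> (alive,v2)
Op 9: N1 marks N1=suspect -> (suspect,v1)
Op 10: gossip N2<->N1 -> N2.N0=(alive,v2) N2.N1=(suspect,v1) N2.N2=(alive,v1) | N1.N0=(alive,v2) N1.N1=(suspect,v1) N1.N2=(alive,v1)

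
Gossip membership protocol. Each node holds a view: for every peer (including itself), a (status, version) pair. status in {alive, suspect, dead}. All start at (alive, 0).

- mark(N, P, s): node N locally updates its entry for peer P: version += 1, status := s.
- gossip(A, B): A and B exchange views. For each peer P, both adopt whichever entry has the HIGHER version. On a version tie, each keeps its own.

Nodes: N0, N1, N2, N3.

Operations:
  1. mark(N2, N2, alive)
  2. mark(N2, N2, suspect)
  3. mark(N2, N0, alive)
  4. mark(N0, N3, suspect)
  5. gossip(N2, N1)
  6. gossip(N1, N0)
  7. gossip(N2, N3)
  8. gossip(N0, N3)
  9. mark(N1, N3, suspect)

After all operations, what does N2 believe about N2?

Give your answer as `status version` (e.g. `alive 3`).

Answer: suspect 2

Derivation:
Op 1: N2 marks N2=alive -> (alive,v1)
Op 2: N2 marks N2=suspect -> (suspect,v2)
Op 3: N2 marks N0=alive -> (alive,v1)
Op 4: N0 marks N3=suspect -> (suspect,v1)
Op 5: gossip N2<->N1 -> N2.N0=(alive,v1) N2.N1=(alive,v0) N2.N2=(suspect,v2) N2.N3=(alive,v0) | N1.N0=(alive,v1) N1.N1=(alive,v0) N1.N2=(suspect,v2) N1.N3=(alive,v0)
Op 6: gossip N1<->N0 -> N1.N0=(alive,v1) N1.N1=(alive,v0) N1.N2=(suspect,v2) N1.N3=(suspect,v1) | N0.N0=(alive,v1) N0.N1=(alive,v0) N0.N2=(suspect,v2) N0.N3=(suspect,v1)
Op 7: gossip N2<->N3 -> N2.N0=(alive,v1) N2.N1=(alive,v0) N2.N2=(suspect,v2) N2.N3=(alive,v0) | N3.N0=(alive,v1) N3.N1=(alive,v0) N3.N2=(suspect,v2) N3.N3=(alive,v0)
Op 8: gossip N0<->N3 -> N0.N0=(alive,v1) N0.N1=(alive,v0) N0.N2=(suspect,v2) N0.N3=(suspect,v1) | N3.N0=(alive,v1) N3.N1=(alive,v0) N3.N2=(suspect,v2) N3.N3=(suspect,v1)
Op 9: N1 marks N3=suspect -> (suspect,v2)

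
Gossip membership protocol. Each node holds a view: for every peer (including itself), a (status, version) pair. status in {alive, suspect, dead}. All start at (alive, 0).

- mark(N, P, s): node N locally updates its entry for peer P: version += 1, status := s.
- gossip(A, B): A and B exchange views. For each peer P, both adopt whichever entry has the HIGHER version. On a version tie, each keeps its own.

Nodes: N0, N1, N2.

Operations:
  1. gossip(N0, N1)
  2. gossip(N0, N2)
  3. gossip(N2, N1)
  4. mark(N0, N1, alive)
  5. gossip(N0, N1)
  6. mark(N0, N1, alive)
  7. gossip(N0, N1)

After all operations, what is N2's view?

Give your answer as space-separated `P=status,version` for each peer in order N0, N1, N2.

Answer: N0=alive,0 N1=alive,0 N2=alive,0

Derivation:
Op 1: gossip N0<->N1 -> N0.N0=(alive,v0) N0.N1=(alive,v0) N0.N2=(alive,v0) | N1.N0=(alive,v0) N1.N1=(alive,v0) N1.N2=(alive,v0)
Op 2: gossip N0<->N2 -> N0.N0=(alive,v0) N0.N1=(alive,v0) N0.N2=(alive,v0) | N2.N0=(alive,v0) N2.N1=(alive,v0) N2.N2=(alive,v0)
Op 3: gossip N2<->N1 -> N2.N0=(alive,v0) N2.N1=(alive,v0) N2.N2=(alive,v0) | N1.N0=(alive,v0) N1.N1=(alive,v0) N1.N2=(alive,v0)
Op 4: N0 marks N1=alive -> (alive,v1)
Op 5: gossip N0<->N1 -> N0.N0=(alive,v0) N0.N1=(alive,v1) N0.N2=(alive,v0) | N1.N0=(alive,v0) N1.N1=(alive,v1) N1.N2=(alive,v0)
Op 6: N0 marks N1=alive -> (alive,v2)
Op 7: gossip N0<->N1 -> N0.N0=(alive,v0) N0.N1=(alive,v2) N0.N2=(alive,v0) | N1.N0=(alive,v0) N1.N1=(alive,v2) N1.N2=(alive,v0)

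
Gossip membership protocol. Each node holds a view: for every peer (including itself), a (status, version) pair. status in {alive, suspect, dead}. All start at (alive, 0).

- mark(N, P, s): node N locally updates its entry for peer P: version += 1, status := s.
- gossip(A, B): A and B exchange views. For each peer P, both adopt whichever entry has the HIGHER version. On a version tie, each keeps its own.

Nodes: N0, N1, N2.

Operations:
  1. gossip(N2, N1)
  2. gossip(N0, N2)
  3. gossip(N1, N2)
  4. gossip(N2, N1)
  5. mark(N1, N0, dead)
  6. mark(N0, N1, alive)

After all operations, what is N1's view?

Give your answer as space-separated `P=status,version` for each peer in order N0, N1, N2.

Answer: N0=dead,1 N1=alive,0 N2=alive,0

Derivation:
Op 1: gossip N2<->N1 -> N2.N0=(alive,v0) N2.N1=(alive,v0) N2.N2=(alive,v0) | N1.N0=(alive,v0) N1.N1=(alive,v0) N1.N2=(alive,v0)
Op 2: gossip N0<->N2 -> N0.N0=(alive,v0) N0.N1=(alive,v0) N0.N2=(alive,v0) | N2.N0=(alive,v0) N2.N1=(alive,v0) N2.N2=(alive,v0)
Op 3: gossip N1<->N2 -> N1.N0=(alive,v0) N1.N1=(alive,v0) N1.N2=(alive,v0) | N2.N0=(alive,v0) N2.N1=(alive,v0) N2.N2=(alive,v0)
Op 4: gossip N2<->N1 -> N2.N0=(alive,v0) N2.N1=(alive,v0) N2.N2=(alive,v0) | N1.N0=(alive,v0) N1.N1=(alive,v0) N1.N2=(alive,v0)
Op 5: N1 marks N0=dead -> (dead,v1)
Op 6: N0 marks N1=alive -> (alive,v1)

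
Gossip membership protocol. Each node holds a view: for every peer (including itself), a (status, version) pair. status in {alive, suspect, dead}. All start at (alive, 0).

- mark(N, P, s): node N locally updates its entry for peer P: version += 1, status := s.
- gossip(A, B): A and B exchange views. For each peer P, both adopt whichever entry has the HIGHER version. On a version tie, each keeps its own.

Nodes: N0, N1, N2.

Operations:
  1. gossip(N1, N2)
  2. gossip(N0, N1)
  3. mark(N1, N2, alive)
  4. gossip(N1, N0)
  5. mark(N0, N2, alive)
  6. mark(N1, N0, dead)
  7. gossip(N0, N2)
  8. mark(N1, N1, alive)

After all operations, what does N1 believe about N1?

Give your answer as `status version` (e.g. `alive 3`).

Op 1: gossip N1<->N2 -> N1.N0=(alive,v0) N1.N1=(alive,v0) N1.N2=(alive,v0) | N2.N0=(alive,v0) N2.N1=(alive,v0) N2.N2=(alive,v0)
Op 2: gossip N0<->N1 -> N0.N0=(alive,v0) N0.N1=(alive,v0) N0.N2=(alive,v0) | N1.N0=(alive,v0) N1.N1=(alive,v0) N1.N2=(alive,v0)
Op 3: N1 marks N2=alive -> (alive,v1)
Op 4: gossip N1<->N0 -> N1.N0=(alive,v0) N1.N1=(alive,v0) N1.N2=(alive,v1) | N0.N0=(alive,v0) N0.N1=(alive,v0) N0.N2=(alive,v1)
Op 5: N0 marks N2=alive -> (alive,v2)
Op 6: N1 marks N0=dead -> (dead,v1)
Op 7: gossip N0<->N2 -> N0.N0=(alive,v0) N0.N1=(alive,v0) N0.N2=(alive,v2) | N2.N0=(alive,v0) N2.N1=(alive,v0) N2.N2=(alive,v2)
Op 8: N1 marks N1=alive -> (alive,v1)

Answer: alive 1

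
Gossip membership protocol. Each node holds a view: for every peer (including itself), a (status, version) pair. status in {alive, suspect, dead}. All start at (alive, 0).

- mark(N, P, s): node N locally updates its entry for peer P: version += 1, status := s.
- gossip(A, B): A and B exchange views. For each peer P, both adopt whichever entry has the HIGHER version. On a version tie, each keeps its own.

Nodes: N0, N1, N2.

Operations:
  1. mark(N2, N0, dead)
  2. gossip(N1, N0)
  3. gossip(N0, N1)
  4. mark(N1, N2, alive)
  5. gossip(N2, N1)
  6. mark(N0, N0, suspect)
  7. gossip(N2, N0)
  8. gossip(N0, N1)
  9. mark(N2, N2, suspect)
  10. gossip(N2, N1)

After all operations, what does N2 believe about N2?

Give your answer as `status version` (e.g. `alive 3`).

Op 1: N2 marks N0=dead -> (dead,v1)
Op 2: gossip N1<->N0 -> N1.N0=(alive,v0) N1.N1=(alive,v0) N1.N2=(alive,v0) | N0.N0=(alive,v0) N0.N1=(alive,v0) N0.N2=(alive,v0)
Op 3: gossip N0<->N1 -> N0.N0=(alive,v0) N0.N1=(alive,v0) N0.N2=(alive,v0) | N1.N0=(alive,v0) N1.N1=(alive,v0) N1.N2=(alive,v0)
Op 4: N1 marks N2=alive -> (alive,v1)
Op 5: gossip N2<->N1 -> N2.N0=(dead,v1) N2.N1=(alive,v0) N2.N2=(alive,v1) | N1.N0=(dead,v1) N1.N1=(alive,v0) N1.N2=(alive,v1)
Op 6: N0 marks N0=suspect -> (suspect,v1)
Op 7: gossip N2<->N0 -> N2.N0=(dead,v1) N2.N1=(alive,v0) N2.N2=(alive,v1) | N0.N0=(suspect,v1) N0.N1=(alive,v0) N0.N2=(alive,v1)
Op 8: gossip N0<->N1 -> N0.N0=(suspect,v1) N0.N1=(alive,v0) N0.N2=(alive,v1) | N1.N0=(dead,v1) N1.N1=(alive,v0) N1.N2=(alive,v1)
Op 9: N2 marks N2=suspect -> (suspect,v2)
Op 10: gossip N2<->N1 -> N2.N0=(dead,v1) N2.N1=(alive,v0) N2.N2=(suspect,v2) | N1.N0=(dead,v1) N1.N1=(alive,v0) N1.N2=(suspect,v2)

Answer: suspect 2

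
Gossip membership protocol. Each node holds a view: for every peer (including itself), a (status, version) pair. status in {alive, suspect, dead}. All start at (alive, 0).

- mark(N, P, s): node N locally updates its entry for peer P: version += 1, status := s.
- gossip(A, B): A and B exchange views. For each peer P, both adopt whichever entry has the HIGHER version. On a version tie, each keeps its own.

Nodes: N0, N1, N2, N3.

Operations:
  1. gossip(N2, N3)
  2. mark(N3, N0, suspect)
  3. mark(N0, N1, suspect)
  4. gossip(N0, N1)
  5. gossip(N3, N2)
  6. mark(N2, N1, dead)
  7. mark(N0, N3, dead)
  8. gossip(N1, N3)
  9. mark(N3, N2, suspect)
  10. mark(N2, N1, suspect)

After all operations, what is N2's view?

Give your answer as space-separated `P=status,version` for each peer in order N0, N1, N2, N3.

Op 1: gossip N2<->N3 -> N2.N0=(alive,v0) N2.N1=(alive,v0) N2.N2=(alive,v0) N2.N3=(alive,v0) | N3.N0=(alive,v0) N3.N1=(alive,v0) N3.N2=(alive,v0) N3.N3=(alive,v0)
Op 2: N3 marks N0=suspect -> (suspect,v1)
Op 3: N0 marks N1=suspect -> (suspect,v1)
Op 4: gossip N0<->N1 -> N0.N0=(alive,v0) N0.N1=(suspect,v1) N0.N2=(alive,v0) N0.N3=(alive,v0) | N1.N0=(alive,v0) N1.N1=(suspect,v1) N1.N2=(alive,v0) N1.N3=(alive,v0)
Op 5: gossip N3<->N2 -> N3.N0=(suspect,v1) N3.N1=(alive,v0) N3.N2=(alive,v0) N3.N3=(alive,v0) | N2.N0=(suspect,v1) N2.N1=(alive,v0) N2.N2=(alive,v0) N2.N3=(alive,v0)
Op 6: N2 marks N1=dead -> (dead,v1)
Op 7: N0 marks N3=dead -> (dead,v1)
Op 8: gossip N1<->N3 -> N1.N0=(suspect,v1) N1.N1=(suspect,v1) N1.N2=(alive,v0) N1.N3=(alive,v0) | N3.N0=(suspect,v1) N3.N1=(suspect,v1) N3.N2=(alive,v0) N3.N3=(alive,v0)
Op 9: N3 marks N2=suspect -> (suspect,v1)
Op 10: N2 marks N1=suspect -> (suspect,v2)

Answer: N0=suspect,1 N1=suspect,2 N2=alive,0 N3=alive,0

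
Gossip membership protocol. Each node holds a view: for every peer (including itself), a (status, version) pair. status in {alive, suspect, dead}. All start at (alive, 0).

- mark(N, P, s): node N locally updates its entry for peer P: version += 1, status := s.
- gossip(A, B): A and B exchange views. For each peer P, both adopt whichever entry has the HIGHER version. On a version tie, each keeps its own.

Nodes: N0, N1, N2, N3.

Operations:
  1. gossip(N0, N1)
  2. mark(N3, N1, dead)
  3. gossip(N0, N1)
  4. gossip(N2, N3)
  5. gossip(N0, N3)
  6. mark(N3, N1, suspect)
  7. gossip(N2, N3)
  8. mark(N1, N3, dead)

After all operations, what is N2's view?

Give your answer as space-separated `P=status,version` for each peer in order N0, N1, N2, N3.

Answer: N0=alive,0 N1=suspect,2 N2=alive,0 N3=alive,0

Derivation:
Op 1: gossip N0<->N1 -> N0.N0=(alive,v0) N0.N1=(alive,v0) N0.N2=(alive,v0) N0.N3=(alive,v0) | N1.N0=(alive,v0) N1.N1=(alive,v0) N1.N2=(alive,v0) N1.N3=(alive,v0)
Op 2: N3 marks N1=dead -> (dead,v1)
Op 3: gossip N0<->N1 -> N0.N0=(alive,v0) N0.N1=(alive,v0) N0.N2=(alive,v0) N0.N3=(alive,v0) | N1.N0=(alive,v0) N1.N1=(alive,v0) N1.N2=(alive,v0) N1.N3=(alive,v0)
Op 4: gossip N2<->N3 -> N2.N0=(alive,v0) N2.N1=(dead,v1) N2.N2=(alive,v0) N2.N3=(alive,v0) | N3.N0=(alive,v0) N3.N1=(dead,v1) N3.N2=(alive,v0) N3.N3=(alive,v0)
Op 5: gossip N0<->N3 -> N0.N0=(alive,v0) N0.N1=(dead,v1) N0.N2=(alive,v0) N0.N3=(alive,v0) | N3.N0=(alive,v0) N3.N1=(dead,v1) N3.N2=(alive,v0) N3.N3=(alive,v0)
Op 6: N3 marks N1=suspect -> (suspect,v2)
Op 7: gossip N2<->N3 -> N2.N0=(alive,v0) N2.N1=(suspect,v2) N2.N2=(alive,v0) N2.N3=(alive,v0) | N3.N0=(alive,v0) N3.N1=(suspect,v2) N3.N2=(alive,v0) N3.N3=(alive,v0)
Op 8: N1 marks N3=dead -> (dead,v1)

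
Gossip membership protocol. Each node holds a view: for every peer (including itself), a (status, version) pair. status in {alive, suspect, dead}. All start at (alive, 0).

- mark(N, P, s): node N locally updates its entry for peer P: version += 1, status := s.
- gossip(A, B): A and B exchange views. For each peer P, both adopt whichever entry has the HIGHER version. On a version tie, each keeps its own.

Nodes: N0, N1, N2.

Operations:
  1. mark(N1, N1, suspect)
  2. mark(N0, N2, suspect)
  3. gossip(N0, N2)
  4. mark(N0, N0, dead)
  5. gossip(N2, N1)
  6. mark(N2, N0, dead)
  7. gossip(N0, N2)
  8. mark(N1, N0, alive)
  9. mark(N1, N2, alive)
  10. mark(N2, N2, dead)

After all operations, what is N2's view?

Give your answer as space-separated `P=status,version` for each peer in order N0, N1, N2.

Op 1: N1 marks N1=suspect -> (suspect,v1)
Op 2: N0 marks N2=suspect -> (suspect,v1)
Op 3: gossip N0<->N2 -> N0.N0=(alive,v0) N0.N1=(alive,v0) N0.N2=(suspect,v1) | N2.N0=(alive,v0) N2.N1=(alive,v0) N2.N2=(suspect,v1)
Op 4: N0 marks N0=dead -> (dead,v1)
Op 5: gossip N2<->N1 -> N2.N0=(alive,v0) N2.N1=(suspect,v1) N2.N2=(suspect,v1) | N1.N0=(alive,v0) N1.N1=(suspect,v1) N1.N2=(suspect,v1)
Op 6: N2 marks N0=dead -> (dead,v1)
Op 7: gossip N0<->N2 -> N0.N0=(dead,v1) N0.N1=(suspect,v1) N0.N2=(suspect,v1) | N2.N0=(dead,v1) N2.N1=(suspect,v1) N2.N2=(suspect,v1)
Op 8: N1 marks N0=alive -> (alive,v1)
Op 9: N1 marks N2=alive -> (alive,v2)
Op 10: N2 marks N2=dead -> (dead,v2)

Answer: N0=dead,1 N1=suspect,1 N2=dead,2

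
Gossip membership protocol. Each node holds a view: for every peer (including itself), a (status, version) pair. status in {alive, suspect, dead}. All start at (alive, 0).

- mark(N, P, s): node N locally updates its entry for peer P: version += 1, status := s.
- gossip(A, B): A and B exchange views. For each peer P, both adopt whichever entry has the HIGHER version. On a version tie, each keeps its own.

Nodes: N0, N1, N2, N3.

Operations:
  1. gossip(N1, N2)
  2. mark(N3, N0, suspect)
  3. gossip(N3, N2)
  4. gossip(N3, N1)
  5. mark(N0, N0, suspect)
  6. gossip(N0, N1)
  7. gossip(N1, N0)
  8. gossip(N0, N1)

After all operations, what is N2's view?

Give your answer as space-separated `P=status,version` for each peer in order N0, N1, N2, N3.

Op 1: gossip N1<->N2 -> N1.N0=(alive,v0) N1.N1=(alive,v0) N1.N2=(alive,v0) N1.N3=(alive,v0) | N2.N0=(alive,v0) N2.N1=(alive,v0) N2.N2=(alive,v0) N2.N3=(alive,v0)
Op 2: N3 marks N0=suspect -> (suspect,v1)
Op 3: gossip N3<->N2 -> N3.N0=(suspect,v1) N3.N1=(alive,v0) N3.N2=(alive,v0) N3.N3=(alive,v0) | N2.N0=(suspect,v1) N2.N1=(alive,v0) N2.N2=(alive,v0) N2.N3=(alive,v0)
Op 4: gossip N3<->N1 -> N3.N0=(suspect,v1) N3.N1=(alive,v0) N3.N2=(alive,v0) N3.N3=(alive,v0) | N1.N0=(suspect,v1) N1.N1=(alive,v0) N1.N2=(alive,v0) N1.N3=(alive,v0)
Op 5: N0 marks N0=suspect -> (suspect,v1)
Op 6: gossip N0<->N1 -> N0.N0=(suspect,v1) N0.N1=(alive,v0) N0.N2=(alive,v0) N0.N3=(alive,v0) | N1.N0=(suspect,v1) N1.N1=(alive,v0) N1.N2=(alive,v0) N1.N3=(alive,v0)
Op 7: gossip N1<->N0 -> N1.N0=(suspect,v1) N1.N1=(alive,v0) N1.N2=(alive,v0) N1.N3=(alive,v0) | N0.N0=(suspect,v1) N0.N1=(alive,v0) N0.N2=(alive,v0) N0.N3=(alive,v0)
Op 8: gossip N0<->N1 -> N0.N0=(suspect,v1) N0.N1=(alive,v0) N0.N2=(alive,v0) N0.N3=(alive,v0) | N1.N0=(suspect,v1) N1.N1=(alive,v0) N1.N2=(alive,v0) N1.N3=(alive,v0)

Answer: N0=suspect,1 N1=alive,0 N2=alive,0 N3=alive,0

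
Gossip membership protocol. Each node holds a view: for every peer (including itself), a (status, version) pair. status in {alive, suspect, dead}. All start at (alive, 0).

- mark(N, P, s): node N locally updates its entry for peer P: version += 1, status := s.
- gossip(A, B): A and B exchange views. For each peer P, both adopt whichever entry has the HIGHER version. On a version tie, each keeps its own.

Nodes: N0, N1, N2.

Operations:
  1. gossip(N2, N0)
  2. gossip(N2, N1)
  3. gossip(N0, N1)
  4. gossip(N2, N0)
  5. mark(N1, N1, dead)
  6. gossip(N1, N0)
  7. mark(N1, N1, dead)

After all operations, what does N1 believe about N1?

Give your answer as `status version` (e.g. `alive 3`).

Answer: dead 2

Derivation:
Op 1: gossip N2<->N0 -> N2.N0=(alive,v0) N2.N1=(alive,v0) N2.N2=(alive,v0) | N0.N0=(alive,v0) N0.N1=(alive,v0) N0.N2=(alive,v0)
Op 2: gossip N2<->N1 -> N2.N0=(alive,v0) N2.N1=(alive,v0) N2.N2=(alive,v0) | N1.N0=(alive,v0) N1.N1=(alive,v0) N1.N2=(alive,v0)
Op 3: gossip N0<->N1 -> N0.N0=(alive,v0) N0.N1=(alive,v0) N0.N2=(alive,v0) | N1.N0=(alive,v0) N1.N1=(alive,v0) N1.N2=(alive,v0)
Op 4: gossip N2<->N0 -> N2.N0=(alive,v0) N2.N1=(alive,v0) N2.N2=(alive,v0) | N0.N0=(alive,v0) N0.N1=(alive,v0) N0.N2=(alive,v0)
Op 5: N1 marks N1=dead -> (dead,v1)
Op 6: gossip N1<->N0 -> N1.N0=(alive,v0) N1.N1=(dead,v1) N1.N2=(alive,v0) | N0.N0=(alive,v0) N0.N1=(dead,v1) N0.N2=(alive,v0)
Op 7: N1 marks N1=dead -> (dead,v2)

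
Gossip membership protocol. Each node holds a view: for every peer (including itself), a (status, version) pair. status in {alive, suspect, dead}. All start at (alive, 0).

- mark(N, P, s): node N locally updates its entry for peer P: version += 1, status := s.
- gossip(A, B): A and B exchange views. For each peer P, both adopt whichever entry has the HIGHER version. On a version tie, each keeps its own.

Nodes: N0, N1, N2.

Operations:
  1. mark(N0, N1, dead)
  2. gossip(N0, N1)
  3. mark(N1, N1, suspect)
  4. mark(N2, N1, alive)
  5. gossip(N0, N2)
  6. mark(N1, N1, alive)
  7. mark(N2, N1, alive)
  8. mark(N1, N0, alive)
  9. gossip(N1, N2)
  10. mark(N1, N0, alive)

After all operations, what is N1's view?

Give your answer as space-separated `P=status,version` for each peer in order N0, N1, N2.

Answer: N0=alive,2 N1=alive,3 N2=alive,0

Derivation:
Op 1: N0 marks N1=dead -> (dead,v1)
Op 2: gossip N0<->N1 -> N0.N0=(alive,v0) N0.N1=(dead,v1) N0.N2=(alive,v0) | N1.N0=(alive,v0) N1.N1=(dead,v1) N1.N2=(alive,v0)
Op 3: N1 marks N1=suspect -> (suspect,v2)
Op 4: N2 marks N1=alive -> (alive,v1)
Op 5: gossip N0<->N2 -> N0.N0=(alive,v0) N0.N1=(dead,v1) N0.N2=(alive,v0) | N2.N0=(alive,v0) N2.N1=(alive,v1) N2.N2=(alive,v0)
Op 6: N1 marks N1=alive -> (alive,v3)
Op 7: N2 marks N1=alive -> (alive,v2)
Op 8: N1 marks N0=alive -> (alive,v1)
Op 9: gossip N1<->N2 -> N1.N0=(alive,v1) N1.N1=(alive,v3) N1.N2=(alive,v0) | N2.N0=(alive,v1) N2.N1=(alive,v3) N2.N2=(alive,v0)
Op 10: N1 marks N0=alive -> (alive,v2)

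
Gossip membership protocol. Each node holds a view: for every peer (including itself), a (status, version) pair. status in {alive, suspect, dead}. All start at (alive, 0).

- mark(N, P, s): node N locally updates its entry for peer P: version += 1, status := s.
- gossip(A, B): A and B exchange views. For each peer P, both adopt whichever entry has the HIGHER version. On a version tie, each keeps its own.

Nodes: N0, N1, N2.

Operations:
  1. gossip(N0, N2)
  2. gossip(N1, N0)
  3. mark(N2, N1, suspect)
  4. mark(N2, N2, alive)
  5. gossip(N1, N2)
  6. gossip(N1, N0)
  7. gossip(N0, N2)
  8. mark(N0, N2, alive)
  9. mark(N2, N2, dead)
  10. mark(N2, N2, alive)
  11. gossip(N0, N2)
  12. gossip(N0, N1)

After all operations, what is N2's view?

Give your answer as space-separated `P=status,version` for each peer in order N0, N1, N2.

Answer: N0=alive,0 N1=suspect,1 N2=alive,3

Derivation:
Op 1: gossip N0<->N2 -> N0.N0=(alive,v0) N0.N1=(alive,v0) N0.N2=(alive,v0) | N2.N0=(alive,v0) N2.N1=(alive,v0) N2.N2=(alive,v0)
Op 2: gossip N1<->N0 -> N1.N0=(alive,v0) N1.N1=(alive,v0) N1.N2=(alive,v0) | N0.N0=(alive,v0) N0.N1=(alive,v0) N0.N2=(alive,v0)
Op 3: N2 marks N1=suspect -> (suspect,v1)
Op 4: N2 marks N2=alive -> (alive,v1)
Op 5: gossip N1<->N2 -> N1.N0=(alive,v0) N1.N1=(suspect,v1) N1.N2=(alive,v1) | N2.N0=(alive,v0) N2.N1=(suspect,v1) N2.N2=(alive,v1)
Op 6: gossip N1<->N0 -> N1.N0=(alive,v0) N1.N1=(suspect,v1) N1.N2=(alive,v1) | N0.N0=(alive,v0) N0.N1=(suspect,v1) N0.N2=(alive,v1)
Op 7: gossip N0<->N2 -> N0.N0=(alive,v0) N0.N1=(suspect,v1) N0.N2=(alive,v1) | N2.N0=(alive,v0) N2.N1=(suspect,v1) N2.N2=(alive,v1)
Op 8: N0 marks N2=alive -> (alive,v2)
Op 9: N2 marks N2=dead -> (dead,v2)
Op 10: N2 marks N2=alive -> (alive,v3)
Op 11: gossip N0<->N2 -> N0.N0=(alive,v0) N0.N1=(suspect,v1) N0.N2=(alive,v3) | N2.N0=(alive,v0) N2.N1=(suspect,v1) N2.N2=(alive,v3)
Op 12: gossip N0<->N1 -> N0.N0=(alive,v0) N0.N1=(suspect,v1) N0.N2=(alive,v3) | N1.N0=(alive,v0) N1.N1=(suspect,v1) N1.N2=(alive,v3)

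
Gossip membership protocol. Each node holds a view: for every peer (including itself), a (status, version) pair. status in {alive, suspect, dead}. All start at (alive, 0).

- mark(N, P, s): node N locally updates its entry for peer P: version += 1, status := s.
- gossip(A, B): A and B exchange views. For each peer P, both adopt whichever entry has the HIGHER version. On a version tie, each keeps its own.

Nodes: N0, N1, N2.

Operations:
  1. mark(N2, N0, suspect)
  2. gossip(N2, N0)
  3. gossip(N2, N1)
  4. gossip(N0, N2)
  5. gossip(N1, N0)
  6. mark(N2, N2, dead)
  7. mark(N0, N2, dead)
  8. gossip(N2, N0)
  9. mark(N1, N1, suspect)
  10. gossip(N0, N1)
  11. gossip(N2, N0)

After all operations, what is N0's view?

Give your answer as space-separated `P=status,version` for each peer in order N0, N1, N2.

Op 1: N2 marks N0=suspect -> (suspect,v1)
Op 2: gossip N2<->N0 -> N2.N0=(suspect,v1) N2.N1=(alive,v0) N2.N2=(alive,v0) | N0.N0=(suspect,v1) N0.N1=(alive,v0) N0.N2=(alive,v0)
Op 3: gossip N2<->N1 -> N2.N0=(suspect,v1) N2.N1=(alive,v0) N2.N2=(alive,v0) | N1.N0=(suspect,v1) N1.N1=(alive,v0) N1.N2=(alive,v0)
Op 4: gossip N0<->N2 -> N0.N0=(suspect,v1) N0.N1=(alive,v0) N0.N2=(alive,v0) | N2.N0=(suspect,v1) N2.N1=(alive,v0) N2.N2=(alive,v0)
Op 5: gossip N1<->N0 -> N1.N0=(suspect,v1) N1.N1=(alive,v0) N1.N2=(alive,v0) | N0.N0=(suspect,v1) N0.N1=(alive,v0) N0.N2=(alive,v0)
Op 6: N2 marks N2=dead -> (dead,v1)
Op 7: N0 marks N2=dead -> (dead,v1)
Op 8: gossip N2<->N0 -> N2.N0=(suspect,v1) N2.N1=(alive,v0) N2.N2=(dead,v1) | N0.N0=(suspect,v1) N0.N1=(alive,v0) N0.N2=(dead,v1)
Op 9: N1 marks N1=suspect -> (suspect,v1)
Op 10: gossip N0<->N1 -> N0.N0=(suspect,v1) N0.N1=(suspect,v1) N0.N2=(dead,v1) | N1.N0=(suspect,v1) N1.N1=(suspect,v1) N1.N2=(dead,v1)
Op 11: gossip N2<->N0 -> N2.N0=(suspect,v1) N2.N1=(suspect,v1) N2.N2=(dead,v1) | N0.N0=(suspect,v1) N0.N1=(suspect,v1) N0.N2=(dead,v1)

Answer: N0=suspect,1 N1=suspect,1 N2=dead,1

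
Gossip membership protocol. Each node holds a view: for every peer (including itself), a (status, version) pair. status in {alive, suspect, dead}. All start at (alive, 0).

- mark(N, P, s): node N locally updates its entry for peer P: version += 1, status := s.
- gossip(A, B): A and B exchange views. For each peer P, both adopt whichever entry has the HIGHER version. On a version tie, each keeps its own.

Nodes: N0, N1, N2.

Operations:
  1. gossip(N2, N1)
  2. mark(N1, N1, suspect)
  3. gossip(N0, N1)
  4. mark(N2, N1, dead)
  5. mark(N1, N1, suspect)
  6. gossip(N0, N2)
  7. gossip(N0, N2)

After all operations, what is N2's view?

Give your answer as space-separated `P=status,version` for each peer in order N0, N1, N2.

Op 1: gossip N2<->N1 -> N2.N0=(alive,v0) N2.N1=(alive,v0) N2.N2=(alive,v0) | N1.N0=(alive,v0) N1.N1=(alive,v0) N1.N2=(alive,v0)
Op 2: N1 marks N1=suspect -> (suspect,v1)
Op 3: gossip N0<->N1 -> N0.N0=(alive,v0) N0.N1=(suspect,v1) N0.N2=(alive,v0) | N1.N0=(alive,v0) N1.N1=(suspect,v1) N1.N2=(alive,v0)
Op 4: N2 marks N1=dead -> (dead,v1)
Op 5: N1 marks N1=suspect -> (suspect,v2)
Op 6: gossip N0<->N2 -> N0.N0=(alive,v0) N0.N1=(suspect,v1) N0.N2=(alive,v0) | N2.N0=(alive,v0) N2.N1=(dead,v1) N2.N2=(alive,v0)
Op 7: gossip N0<->N2 -> N0.N0=(alive,v0) N0.N1=(suspect,v1) N0.N2=(alive,v0) | N2.N0=(alive,v0) N2.N1=(dead,v1) N2.N2=(alive,v0)

Answer: N0=alive,0 N1=dead,1 N2=alive,0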